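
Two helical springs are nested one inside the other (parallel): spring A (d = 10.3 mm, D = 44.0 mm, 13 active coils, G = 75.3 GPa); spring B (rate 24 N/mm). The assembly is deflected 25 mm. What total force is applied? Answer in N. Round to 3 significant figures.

k_A = Gd⁴/(8D³N_a) = (75.3×10³)(10.3⁴)/(8·44.0³·13) = 95.665 N/mm
Parallel: k_eq = 95.665 + 24 = 119.66 N/mm
F = k_eq·δ = 119.66·25 = 2991.6 N

2990 N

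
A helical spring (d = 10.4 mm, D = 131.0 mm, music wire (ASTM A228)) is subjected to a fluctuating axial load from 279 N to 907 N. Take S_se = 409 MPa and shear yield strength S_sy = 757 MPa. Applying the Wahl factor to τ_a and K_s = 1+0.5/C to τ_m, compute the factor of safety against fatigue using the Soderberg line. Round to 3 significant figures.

C = D/d = 131.0/10.4 = 12.5962; K_W = (4C−1)/(4C−4)+0.615/C = 1.1135; K_s = 1+0.5/C = 1.0397
F_a = (F_max−F_min)/2 = 314 N; F_m = (F_max+F_min)/2 = 593 N
τ_a = K_W·8F_aD/(πd³) = 1.1135 × 93.12 = 103.69 MPa
τ_m = K_s·8F_mD/(πd³) = 1.0397 × 175.86 = 182.84 MPa
Soderberg: 1/n_f = τ_a/S_se + τ_m/S_sy = 103.69/409 + 182.84/757 = 0.25352 + 0.24153 = 0.49505
n_f = 1/0.49505 = 2.02

2.02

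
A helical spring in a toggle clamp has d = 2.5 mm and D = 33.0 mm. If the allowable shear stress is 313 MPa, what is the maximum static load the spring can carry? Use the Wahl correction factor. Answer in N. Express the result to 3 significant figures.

52.5 N

C = D/d = 33.0/2.5 = 13.2000
K_W = (4C−1)/(4C−4) + 0.615/C = 51.800/48.800 + 0.0466 = 1.1081
τ_max = K·8FD/(πd³) → F_max = τ_allow·πd³/(8DK)
F_max = 313·π·2.5³/(8·33.0·1.1081) = 15364/292.53 = 52.522 N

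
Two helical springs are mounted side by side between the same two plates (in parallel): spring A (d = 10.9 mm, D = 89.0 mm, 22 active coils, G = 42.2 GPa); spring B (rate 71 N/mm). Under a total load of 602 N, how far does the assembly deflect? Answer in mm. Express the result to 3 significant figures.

7.94 mm

k_A = Gd⁴/(8D³N_a) = (42.2×10³)(10.9⁴)/(8·89.0³·22) = 4.801 N/mm
Parallel: k_eq = 4.801 + 71 = 75.801 N/mm
δ = F/k_eq = 602/75.801 = 7.9418 mm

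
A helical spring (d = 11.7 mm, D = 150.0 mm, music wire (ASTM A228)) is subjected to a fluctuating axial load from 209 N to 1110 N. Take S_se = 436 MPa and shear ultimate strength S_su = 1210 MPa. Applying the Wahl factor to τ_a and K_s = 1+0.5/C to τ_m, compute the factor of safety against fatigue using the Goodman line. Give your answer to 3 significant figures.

2.45

C = D/d = 150.0/11.7 = 12.8205; K_W = (4C−1)/(4C−4)+0.615/C = 1.1114; K_s = 1+0.5/C = 1.0390
F_a = (F_max−F_min)/2 = 450.5 N; F_m = (F_max+F_min)/2 = 659.5 N
τ_a = K_W·8F_aD/(πd³) = 1.1114 × 107.44 = 119.41 MPa
τ_m = K_s·8F_mD/(πd³) = 1.0390 × 157.29 = 163.42 MPa
Goodman: 1/n_f = τ_a/S_se + τ_m/S_su = 119.41/436 + 163.42/1210 = 0.27388 + 0.13506 = 0.40894
n_f = 1/0.40894 = 2.445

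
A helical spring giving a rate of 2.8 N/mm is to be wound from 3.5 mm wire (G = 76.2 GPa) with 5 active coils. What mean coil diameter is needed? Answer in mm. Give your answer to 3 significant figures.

D = (Gd⁴/(8N_a·k))^(1/3) = (76.2×10³·3.5⁴/(8·5·2.8))^(1/3)
  = (102096)^(1/3) = 46.7380 mm

46.7 mm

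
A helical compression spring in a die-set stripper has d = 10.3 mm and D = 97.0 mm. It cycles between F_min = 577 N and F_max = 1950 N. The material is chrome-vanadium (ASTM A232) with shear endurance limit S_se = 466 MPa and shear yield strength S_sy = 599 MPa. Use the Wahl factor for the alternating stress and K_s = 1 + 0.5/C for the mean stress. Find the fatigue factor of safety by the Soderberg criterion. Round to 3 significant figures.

1.13

C = D/d = 97.0/10.3 = 9.4175; K_W = (4C−1)/(4C−4)+0.615/C = 1.1544; K_s = 1+0.5/C = 1.0531
F_a = (F_max−F_min)/2 = 686.5 N; F_m = (F_max+F_min)/2 = 1263.5 N
τ_a = K_W·8F_aD/(πd³) = 1.1544 × 155.18 = 179.14 MPa
τ_m = K_s·8F_mD/(πd³) = 1.0531 × 285.61 = 300.78 MPa
Soderberg: 1/n_f = τ_a/S_se + τ_m/S_sy = 179.14/466 + 300.78/599 = 0.38443 + 0.50213 = 0.88655
n_f = 1/0.88655 = 1.128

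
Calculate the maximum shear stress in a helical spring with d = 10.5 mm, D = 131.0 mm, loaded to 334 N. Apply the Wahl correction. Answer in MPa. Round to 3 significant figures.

Spring index C = D/d = 131.0/10.5 = 12.4762
K_W = (4C−1)/(4C−4) + 0.615/C = 48.905/45.905 + 0.0493 = 1.1146
τ₀ = 8FD/(πd³) = 8·334·131.0/(π·10.5³) = 350032/3636.8 = 96.248 MPa
τ_max = K·τ₀ = 1.1146 × 96.248 = 107.28 MPa

107 MPa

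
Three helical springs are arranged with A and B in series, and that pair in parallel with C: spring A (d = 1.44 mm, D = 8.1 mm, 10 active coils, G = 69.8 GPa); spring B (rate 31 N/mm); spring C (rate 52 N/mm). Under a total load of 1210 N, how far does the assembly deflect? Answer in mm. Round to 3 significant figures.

k_A = Gd⁴/(8D³N_a) = (69.8×10³)(1.44⁴)/(8·8.1³·10) = 7.0593 N/mm
Springs A,B series: k_AB = 1/(1/7.0593+1/31) = 5.7499 N/mm; parallel with C: k_eq = 5.7499+52 = 57.75 N/mm
δ = F/k_eq = 1210/57.75 = 20.952 mm

21.0 mm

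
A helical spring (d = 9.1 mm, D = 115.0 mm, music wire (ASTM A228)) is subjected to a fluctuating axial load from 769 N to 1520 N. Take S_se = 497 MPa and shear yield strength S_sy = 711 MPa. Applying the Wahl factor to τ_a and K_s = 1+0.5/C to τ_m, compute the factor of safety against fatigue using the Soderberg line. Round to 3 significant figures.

C = D/d = 115.0/9.1 = 12.6374; K_W = (4C−1)/(4C−4)+0.615/C = 1.1131; K_s = 1+0.5/C = 1.0396
F_a = (F_max−F_min)/2 = 375.5 N; F_m = (F_max+F_min)/2 = 1144.5 N
τ_a = K_W·8F_aD/(πd³) = 1.1131 × 145.92 = 162.43 MPa
τ_m = K_s·8F_mD/(πd³) = 1.0396 × 444.76 = 462.36 MPa
Soderberg: 1/n_f = τ_a/S_se + τ_m/S_sy = 162.43/497 + 462.36/711 = 0.32682 + 0.65030 = 0.97712
n_f = 1/0.97712 = 1.023

1.02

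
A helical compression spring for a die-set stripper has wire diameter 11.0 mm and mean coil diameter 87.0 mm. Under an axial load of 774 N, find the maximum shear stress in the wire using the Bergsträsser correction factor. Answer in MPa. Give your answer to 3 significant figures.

Spring index C = D/d = 87.0/11.0 = 7.9091
K_B = (4C+2)/(4C−3) = 33.636/28.636 = 1.1746
τ₀ = 8FD/(πd³) = 8·774·87.0/(π·11.0³) = 538704/4181.5 = 128.83 MPa
τ_max = K·τ₀ = 1.1746 × 128.83 = 151.33 MPa

151 MPa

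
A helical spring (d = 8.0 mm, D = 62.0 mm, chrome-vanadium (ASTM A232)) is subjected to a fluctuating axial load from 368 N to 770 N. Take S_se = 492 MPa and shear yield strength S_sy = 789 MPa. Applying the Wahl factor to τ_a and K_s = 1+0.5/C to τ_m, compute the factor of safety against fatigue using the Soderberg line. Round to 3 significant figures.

C = D/d = 62.0/8.0 = 7.7500; K_W = (4C−1)/(4C−4)+0.615/C = 1.1905; K_s = 1+0.5/C = 1.0645
F_a = (F_max−F_min)/2 = 201 N; F_m = (F_max+F_min)/2 = 569 N
τ_a = K_W·8F_aD/(πd³) = 1.1905 × 61.981 = 73.786 MPa
τ_m = K_s·8F_mD/(πd³) = 1.0645 × 175.46 = 186.78 MPa
Soderberg: 1/n_f = τ_a/S_se + τ_m/S_sy = 73.786/492 + 186.78/789 = 0.14997 + 0.23673 = 0.3867
n_f = 1/0.3867 = 2.586

2.59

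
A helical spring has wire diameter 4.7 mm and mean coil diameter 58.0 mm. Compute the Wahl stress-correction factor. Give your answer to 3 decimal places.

1.116

C = D/d = 58.0/4.7 = 12.3404
K_W = (4C−1)/(4C−4) + 0.615/C = 48.362/45.362 + 0.0498 = 1.1160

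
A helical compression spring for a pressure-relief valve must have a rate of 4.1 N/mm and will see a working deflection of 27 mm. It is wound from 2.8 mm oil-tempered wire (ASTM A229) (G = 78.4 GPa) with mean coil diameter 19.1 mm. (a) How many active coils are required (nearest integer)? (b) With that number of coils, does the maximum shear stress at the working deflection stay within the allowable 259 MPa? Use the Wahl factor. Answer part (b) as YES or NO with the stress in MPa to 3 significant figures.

N_a = Gd⁴/(8D³k) = (78.4×10³)(2.8⁴)/(8·19.1³·4.1) = 21.09 → N_a = 21
Actual rate k = Gd⁴/(8D³·21) = 4.1166 N/mm
Working load F = kδ = 4.1166·27 = 111.15 N
C = 19.1/2.8 = 6.8214; K_W = (4C−1)/(4C−4)+0.615/C = 1.2190
τ_max = K_W·8FD/(πd³) = 1.2190·246.26 = 300.19 MPa
τ_max > 259 MPa → exceeds allowable

(a) 21 coils; (b) NO, τ_max = 300 MPa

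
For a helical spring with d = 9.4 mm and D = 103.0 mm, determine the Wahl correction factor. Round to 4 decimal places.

C = D/d = 103.0/9.4 = 10.9574
K_W = (4C−1)/(4C−4) + 0.615/C = 42.830/39.830 + 0.0561 = 1.1314

1.1314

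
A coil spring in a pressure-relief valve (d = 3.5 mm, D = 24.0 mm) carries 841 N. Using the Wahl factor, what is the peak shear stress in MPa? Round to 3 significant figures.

Spring index C = D/d = 24.0/3.5 = 6.8571
K_W = (4C−1)/(4C−4) + 0.615/C = 26.429/23.429 + 0.0897 = 1.2177
τ₀ = 8FD/(πd³) = 8·841·24.0/(π·3.5³) = 161472/134.7 = 1198.8 MPa
τ_max = K·τ₀ = 1.2177 × 1198.8 = 1459.8 MPa

1460 MPa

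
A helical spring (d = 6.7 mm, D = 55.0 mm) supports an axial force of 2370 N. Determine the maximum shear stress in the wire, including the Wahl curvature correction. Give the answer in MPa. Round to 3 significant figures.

Spring index C = D/d = 55.0/6.7 = 8.2090
K_W = (4C−1)/(4C−4) + 0.615/C = 31.836/28.836 + 0.0749 = 1.1790
τ₀ = 8FD/(πd³) = 8·2370·55.0/(π·6.7³) = 1.0428e+06/944.87 = 1103.6 MPa
τ_max = K·τ₀ = 1.1790 × 1103.6 = 1301.1 MPa

1300 MPa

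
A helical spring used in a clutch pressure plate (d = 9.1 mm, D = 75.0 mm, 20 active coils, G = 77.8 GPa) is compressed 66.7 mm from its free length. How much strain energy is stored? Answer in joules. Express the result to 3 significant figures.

17.6 J

k = Gd⁴/(8D³N_a) = (77.8×10³)(9.1⁴)/(8·75.0³·20) = 7.9039 N/mm
U = ½kδ² = 0.5 × 7.9039 × 66.7² = 17582 N·mm = 17.582 J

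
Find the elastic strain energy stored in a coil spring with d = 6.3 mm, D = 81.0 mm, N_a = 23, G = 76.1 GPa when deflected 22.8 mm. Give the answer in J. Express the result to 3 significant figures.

k = Gd⁴/(8D³N_a) = (76.1×10³)(6.3⁴)/(8·81.0³·23) = 1.226 N/mm
U = ½kδ² = 0.5 × 1.226 × 22.8² = 318.65 N·mm = 0.31865 J

0.319 J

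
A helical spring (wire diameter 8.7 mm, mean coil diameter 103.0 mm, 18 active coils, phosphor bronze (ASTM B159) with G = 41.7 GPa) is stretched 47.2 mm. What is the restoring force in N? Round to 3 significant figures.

71.7 N

k = Gd⁴/(8D³N_a) = (41.7×10³)(8.7⁴)/(8·103.0³·18) = 1.5182 N/mm
F = k·δ = 1.5182 × 47.2 = 71.661 N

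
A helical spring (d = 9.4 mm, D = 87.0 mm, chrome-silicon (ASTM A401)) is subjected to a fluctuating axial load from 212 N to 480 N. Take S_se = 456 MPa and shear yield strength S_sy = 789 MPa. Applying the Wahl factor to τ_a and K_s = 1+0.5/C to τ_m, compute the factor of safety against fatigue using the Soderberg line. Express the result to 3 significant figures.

C = D/d = 87.0/9.4 = 9.2553; K_W = (4C−1)/(4C−4)+0.615/C = 1.1573; K_s = 1+0.5/C = 1.0540
F_a = (F_max−F_min)/2 = 134 N; F_m = (F_max+F_min)/2 = 346 N
τ_a = K_W·8F_aD/(πd³) = 1.1573 × 35.742 = 41.364 MPa
τ_m = K_s·8F_mD/(πd³) = 1.0540 × 92.289 = 97.275 MPa
Soderberg: 1/n_f = τ_a/S_se + τ_m/S_sy = 41.364/456 + 97.275/789 = 0.09071 + 0.12329 = 0.214
n_f = 1/0.214 = 4.673

4.67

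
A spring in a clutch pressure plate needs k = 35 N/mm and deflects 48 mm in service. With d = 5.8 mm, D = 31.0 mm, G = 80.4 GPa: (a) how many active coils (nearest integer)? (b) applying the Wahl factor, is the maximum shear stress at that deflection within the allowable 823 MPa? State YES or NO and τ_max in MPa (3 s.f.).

N_a = Gd⁴/(8D³k) = (80.4×10³)(5.8⁴)/(8·31.0³·35) = 10.91 → N_a = 11
Actual rate k = Gd⁴/(8D³·11) = 34.706 N/mm
Working load F = kδ = 34.706·48 = 1665.9 N
C = 31.0/5.8 = 5.3448; K_W = (4C−1)/(4C−4)+0.615/C = 1.2877
τ_max = K_W·8FD/(πd³) = 1.2877·674 = 867.9 MPa
τ_max > 823 MPa → exceeds allowable

(a) 11 coils; (b) NO, τ_max = 868 MPa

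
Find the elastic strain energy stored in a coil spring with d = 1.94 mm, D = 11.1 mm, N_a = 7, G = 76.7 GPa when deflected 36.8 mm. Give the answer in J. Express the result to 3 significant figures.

9.61 J

k = Gd⁴/(8D³N_a) = (76.7×10³)(1.94⁴)/(8·11.1³·7) = 14.186 N/mm
U = ½kδ² = 0.5 × 14.186 × 36.8² = 9605.3 N·mm = 9.6053 J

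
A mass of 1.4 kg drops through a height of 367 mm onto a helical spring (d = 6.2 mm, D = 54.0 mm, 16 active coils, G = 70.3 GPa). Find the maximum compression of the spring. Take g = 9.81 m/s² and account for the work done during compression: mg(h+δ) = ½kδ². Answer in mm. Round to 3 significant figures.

k = Gd⁴/(8D³N_a) = (70.3×10³)(6.2⁴)/(8·54.0³·16) = 5.1538 N/mm
W = mg = 1.4 × 9.81 = 13.734 N
½kδ² − Wδ − Wh = 0 → δ = (W + √(W² + 2kWh))/k
δ = (13.734 + √(188.62 + 51954.6))/5.1538 = (13.734 + 228.35)/5.1538 = 46.971 mm

47.0 mm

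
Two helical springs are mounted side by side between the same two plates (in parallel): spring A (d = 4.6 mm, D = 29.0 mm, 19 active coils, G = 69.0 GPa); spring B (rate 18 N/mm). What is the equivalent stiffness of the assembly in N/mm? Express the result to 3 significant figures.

26.3 N/mm

k_A = Gd⁴/(8D³N_a) = (69.0×10³)(4.6⁴)/(8·29.0³·19) = 8.3338 N/mm
Parallel: k_eq = 8.3338 + 18 = 26.334 N/mm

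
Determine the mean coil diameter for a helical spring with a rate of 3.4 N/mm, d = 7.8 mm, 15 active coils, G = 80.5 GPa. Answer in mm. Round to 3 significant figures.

D = (Gd⁴/(8N_a·k))^(1/3) = (80.5×10³·7.8⁴/(8·15·3.4))^(1/3)
  = (730322)^(1/3) = 90.0544 mm

90.1 mm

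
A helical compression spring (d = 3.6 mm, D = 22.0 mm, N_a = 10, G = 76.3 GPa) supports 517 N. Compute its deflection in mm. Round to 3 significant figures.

34.4 mm

k = Gd⁴/(8D³N_a) = (76.3×10³)(3.6⁴)/(8·22.0³·10) = 15.044 N/mm
δ = F/k = 517 / 15.044 = 34.365 mm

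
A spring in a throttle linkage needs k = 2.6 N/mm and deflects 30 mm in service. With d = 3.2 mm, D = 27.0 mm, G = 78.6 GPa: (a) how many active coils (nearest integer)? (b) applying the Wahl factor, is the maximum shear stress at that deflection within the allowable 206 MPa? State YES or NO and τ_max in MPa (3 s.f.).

N_a = Gd⁴/(8D³k) = (78.6×10³)(3.2⁴)/(8·27.0³·2.6) = 20.13 → N_a = 20
Actual rate k = Gd⁴/(8D³·20) = 2.617 N/mm
Working load F = kδ = 2.617·30 = 78.511 N
C = 27.0/3.2 = 8.4375; K_W = (4C−1)/(4C−4)+0.615/C = 1.1737
τ_max = K_W·8FD/(πd³) = 1.1737·164.74 = 193.35 MPa
τ_max ≤ 206 MPa → acceptable

(a) 20 coils; (b) YES, τ_max = 193 MPa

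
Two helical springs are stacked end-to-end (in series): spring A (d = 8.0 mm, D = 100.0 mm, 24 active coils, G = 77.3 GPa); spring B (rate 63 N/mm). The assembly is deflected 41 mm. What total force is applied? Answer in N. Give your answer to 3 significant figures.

65.9 N

k_A = Gd⁴/(8D³N_a) = (77.3×10³)(8.0⁴)/(8·100.0³·24) = 1.6491 N/mm
Series: 1/k_eq = 1/1.6491 + 1/63 = 0.62228; k_eq = 1.607 N/mm
F = k_eq·δ = 1.607·41 = 65.887 N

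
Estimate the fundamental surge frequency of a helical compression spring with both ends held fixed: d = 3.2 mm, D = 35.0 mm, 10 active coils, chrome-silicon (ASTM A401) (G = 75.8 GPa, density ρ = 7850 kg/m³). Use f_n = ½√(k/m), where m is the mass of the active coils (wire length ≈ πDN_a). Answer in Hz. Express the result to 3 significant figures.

k = Gd⁴/(8D³N_a) = (75.8×10³)(3.2⁴)/(8·35.0³·10) = 2.3173 N/mm = 2317.3 N/m
Wire length L = πDN_a = π·35.0·10 = 1099.6 mm
m = ρ·(πd²/4)·L = 7850 × 8.0425×10⁻⁶ m² × 1.0996 m = 0.069419 kg
f_n = ½√(k/m) = 0.5·√(2317.3/0.069419) = 0.5·√(33381) = 91.352 Hz

91.4 Hz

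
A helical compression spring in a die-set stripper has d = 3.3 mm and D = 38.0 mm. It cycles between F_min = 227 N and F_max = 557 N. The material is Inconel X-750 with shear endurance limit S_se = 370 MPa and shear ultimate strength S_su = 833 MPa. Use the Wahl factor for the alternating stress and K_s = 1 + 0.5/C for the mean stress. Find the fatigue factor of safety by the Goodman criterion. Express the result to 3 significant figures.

0.374

C = D/d = 38.0/3.3 = 11.5152; K_W = (4C−1)/(4C−4)+0.615/C = 1.1247; K_s = 1+0.5/C = 1.0434
F_a = (F_max−F_min)/2 = 165 N; F_m = (F_max+F_min)/2 = 392 N
τ_a = K_W·8F_aD/(πd³) = 1.1247 × 444.29 = 499.71 MPa
τ_m = K_s·8F_mD/(πd³) = 1.0434 × 1055.5 = 1101.4 MPa
Goodman: 1/n_f = τ_a/S_se + τ_m/S_su = 499.71/370 + 1101.4/833 = 1.35056 + 1.32216 = 2.6727
n_f = 1/2.6727 = 0.3742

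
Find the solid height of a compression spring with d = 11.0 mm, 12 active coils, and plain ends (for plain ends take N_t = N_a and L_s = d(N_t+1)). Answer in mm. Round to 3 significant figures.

plain ends: N_t = N_a = 12
L_s = d·(N_t+1) = 11.0 × 13 = 143 mm

143 mm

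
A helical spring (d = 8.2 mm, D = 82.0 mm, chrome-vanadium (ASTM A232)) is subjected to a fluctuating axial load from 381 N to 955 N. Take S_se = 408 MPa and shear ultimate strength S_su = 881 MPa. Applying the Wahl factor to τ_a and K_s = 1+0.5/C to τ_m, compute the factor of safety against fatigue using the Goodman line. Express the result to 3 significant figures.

C = D/d = 82.0/8.2 = 10.0000; K_W = (4C−1)/(4C−4)+0.615/C = 1.1448; K_s = 1+0.5/C = 1.0500
F_a = (F_max−F_min)/2 = 287 N; F_m = (F_max+F_min)/2 = 668 N
τ_a = K_W·8F_aD/(πd³) = 1.1448 × 108.69 = 124.43 MPa
τ_m = K_s·8F_mD/(πd³) = 1.0500 × 252.98 = 265.63 MPa
Goodman: 1/n_f = τ_a/S_se + τ_m/S_su = 124.43/408 + 265.63/881 = 0.30498 + 0.30151 = 0.60649
n_f = 1/0.60649 = 1.649

1.65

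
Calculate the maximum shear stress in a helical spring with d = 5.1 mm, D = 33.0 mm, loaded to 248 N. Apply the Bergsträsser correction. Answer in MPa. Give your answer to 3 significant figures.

191 MPa

Spring index C = D/d = 33.0/5.1 = 6.4706
K_B = (4C+2)/(4C−3) = 27.882/22.882 = 1.2185
τ₀ = 8FD/(πd³) = 8·248·33.0/(π·5.1³) = 65472/416.74 = 157.11 MPa
τ_max = K·τ₀ = 1.2185 × 157.11 = 191.44 MPa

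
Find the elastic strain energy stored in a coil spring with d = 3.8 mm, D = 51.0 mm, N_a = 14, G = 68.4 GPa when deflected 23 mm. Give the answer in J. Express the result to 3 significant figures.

0.254 J

k = Gd⁴/(8D³N_a) = (68.4×10³)(3.8⁴)/(8·51.0³·14) = 0.95998 N/mm
U = ½kδ² = 0.5 × 0.95998 × 23² = 253.91 N·mm = 0.25391 J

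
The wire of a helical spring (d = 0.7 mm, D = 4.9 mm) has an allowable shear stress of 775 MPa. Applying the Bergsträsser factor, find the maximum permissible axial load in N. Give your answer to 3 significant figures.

C = D/d = 4.9/0.7 = 7.0000
K_B = (4C+2)/(4C−3) = 30.000/25.000 = 1.2000
τ_max = K·8FD/(πd³) → F_max = τ_allow·πd³/(8DK)
F_max = 775·π·0.7³/(8·4.9·1.2000) = 835.11/47.04 = 17.753 N

17.8 N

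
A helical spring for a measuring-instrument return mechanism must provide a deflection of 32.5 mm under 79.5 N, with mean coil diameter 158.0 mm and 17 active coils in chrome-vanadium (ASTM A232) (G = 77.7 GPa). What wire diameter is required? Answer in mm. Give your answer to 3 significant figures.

11.4 mm

Required rate k = F/δ = 79.5/32.5 = 2.4462 N/mm
d = (8D³N_a·k / G)^(1/4) = (8·158.0³·17·2.4462 / (77.7×10³))^0.25
  = (16888)^0.25 = 11.3997 mm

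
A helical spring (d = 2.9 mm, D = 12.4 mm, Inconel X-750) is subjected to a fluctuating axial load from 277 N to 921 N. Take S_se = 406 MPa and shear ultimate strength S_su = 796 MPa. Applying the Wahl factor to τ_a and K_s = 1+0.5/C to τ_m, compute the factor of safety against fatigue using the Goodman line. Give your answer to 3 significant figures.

C = D/d = 12.4/2.9 = 4.2759; K_W = (4C−1)/(4C−4)+0.615/C = 1.3728; K_s = 1+0.5/C = 1.1169
F_a = (F_max−F_min)/2 = 322 N; F_m = (F_max+F_min)/2 = 599 N
τ_a = K_W·8F_aD/(πd³) = 1.3728 × 416.89 = 572.3 MPa
τ_m = K_s·8F_mD/(πd³) = 1.1169 × 775.52 = 866.21 MPa
Goodman: 1/n_f = τ_a/S_se + τ_m/S_su = 572.3/406 + 866.21/796 = 1.40961 + 1.08820 = 2.4978
n_f = 1/2.4978 = 0.4004

0.400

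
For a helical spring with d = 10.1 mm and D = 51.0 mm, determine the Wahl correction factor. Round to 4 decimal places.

1.3070

C = D/d = 51.0/10.1 = 5.0495
K_W = (4C−1)/(4C−4) + 0.615/C = 19.198/16.198 + 0.1218 = 1.3070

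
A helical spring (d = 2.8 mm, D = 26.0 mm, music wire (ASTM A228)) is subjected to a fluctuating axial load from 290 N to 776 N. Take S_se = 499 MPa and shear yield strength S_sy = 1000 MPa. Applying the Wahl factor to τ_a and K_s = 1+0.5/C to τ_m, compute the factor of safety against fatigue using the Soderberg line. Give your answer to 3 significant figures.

0.295

C = D/d = 26.0/2.8 = 9.2857; K_W = (4C−1)/(4C−4)+0.615/C = 1.1567; K_s = 1+0.5/C = 1.0538
F_a = (F_max−F_min)/2 = 243 N; F_m = (F_max+F_min)/2 = 533 N
τ_a = K_W·8F_aD/(πd³) = 1.1567 × 732.9 = 847.78 MPa
τ_m = K_s·8F_mD/(πd³) = 1.0538 × 1607.6 = 1694.1 MPa
Soderberg: 1/n_f = τ_a/S_se + τ_m/S_sy = 847.78/499 + 1694.1/1000 = 1.69896 + 1.69412 = 3.3931
n_f = 1/3.3931 = 0.2947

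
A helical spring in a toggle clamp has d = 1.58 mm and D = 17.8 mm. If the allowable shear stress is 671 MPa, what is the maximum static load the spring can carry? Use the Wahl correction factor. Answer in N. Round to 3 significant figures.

C = D/d = 17.8/1.58 = 11.2658
K_W = (4C−1)/(4C−4) + 0.615/C = 44.063/41.063 + 0.0546 = 1.1276
τ_max = K·8FD/(πd³) → F_max = τ_allow·πd³/(8DK)
F_max = 671·π·1.58³/(8·17.8·1.1276) = 8314.6/160.58 = 51.78 N

51.8 N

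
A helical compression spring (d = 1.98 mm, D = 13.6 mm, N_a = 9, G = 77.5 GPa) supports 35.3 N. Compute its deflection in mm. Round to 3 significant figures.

5.37 mm

k = Gd⁴/(8D³N_a) = (77.5×10³)(1.98⁴)/(8·13.6³·9) = 6.5768 N/mm
δ = F/k = 35.3 / 6.5768 = 5.3674 mm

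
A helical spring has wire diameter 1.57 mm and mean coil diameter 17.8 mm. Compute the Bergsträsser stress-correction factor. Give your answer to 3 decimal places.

C = D/d = 17.8/1.57 = 11.3376
K_B = (4C+2)/(4C−3) = 47.350/42.350 = 1.1181

1.118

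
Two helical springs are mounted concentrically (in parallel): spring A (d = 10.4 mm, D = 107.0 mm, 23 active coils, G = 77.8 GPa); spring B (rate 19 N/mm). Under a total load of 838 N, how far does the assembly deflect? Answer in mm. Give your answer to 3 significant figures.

36.4 mm

k_A = Gd⁴/(8D³N_a) = (77.8×10³)(10.4⁴)/(8·107.0³·23) = 4.0378 N/mm
Parallel: k_eq = 4.0378 + 19 = 23.038 N/mm
δ = F/k_eq = 838/23.038 = 36.375 mm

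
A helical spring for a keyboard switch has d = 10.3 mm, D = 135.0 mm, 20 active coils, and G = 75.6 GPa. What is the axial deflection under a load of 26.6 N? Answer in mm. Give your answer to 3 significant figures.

k = Gd⁴/(8D³N_a) = (75.6×10³)(10.3⁴)/(8·135.0³·20) = 2.1615 N/mm
δ = F/k = 26.6 / 2.1615 = 12.306 mm

12.3 mm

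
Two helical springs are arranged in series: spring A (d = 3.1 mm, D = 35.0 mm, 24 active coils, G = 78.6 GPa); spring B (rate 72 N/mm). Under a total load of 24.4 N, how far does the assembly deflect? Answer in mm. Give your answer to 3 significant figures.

k_A = Gd⁴/(8D³N_a) = (78.6×10³)(3.1⁴)/(8·35.0³·24) = 0.88179 N/mm
Series: 1/k_eq = 1/0.88179 + 1/72 = 1.1479; k_eq = 0.87112 N/mm
δ = F/k_eq = 24.4/0.87112 = 28.01 mm

28.0 mm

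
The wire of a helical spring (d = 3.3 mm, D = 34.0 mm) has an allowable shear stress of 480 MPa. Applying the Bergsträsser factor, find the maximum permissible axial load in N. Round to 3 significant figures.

C = D/d = 34.0/3.3 = 10.3030
K_B = (4C+2)/(4C−3) = 43.212/38.212 = 1.1308
τ_max = K·8FD/(πd³) → F_max = τ_allow·πd³/(8DK)
F_max = 480·π·3.3³/(8·34.0·1.1308) = 54192/307.59 = 176.18 N

176 N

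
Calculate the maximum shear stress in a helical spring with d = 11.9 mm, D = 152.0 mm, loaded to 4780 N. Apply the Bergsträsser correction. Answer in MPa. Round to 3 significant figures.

Spring index C = D/d = 152.0/11.9 = 12.7731
K_B = (4C+2)/(4C−3) = 53.092/48.092 = 1.1040
τ₀ = 8FD/(πd³) = 8·4780·152.0/(π·11.9³) = 5.81248e+06/5294.1 = 1097.9 MPa
τ_max = K·τ₀ = 1.1040 × 1097.9 = 1212.1 MPa

1210 MPa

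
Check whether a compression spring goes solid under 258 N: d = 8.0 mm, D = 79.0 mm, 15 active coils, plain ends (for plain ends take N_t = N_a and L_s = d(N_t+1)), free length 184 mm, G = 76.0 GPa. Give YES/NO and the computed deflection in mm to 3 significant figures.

NO, δ = 49.0 mm

k = Gd⁴/(8D³N_a) = (76.0×10³)(8.0⁴)/(8·79.0³·15) = 5.2615 N/mm
N_t = 15; L_s = 8.0·16 = 128 mm; δ_solid = L₀ − L_s = 184 − 128 = 56 mm
δ = F/k = 258/5.2615 = 49.035 mm
δ < δ_solid → spring does not go solid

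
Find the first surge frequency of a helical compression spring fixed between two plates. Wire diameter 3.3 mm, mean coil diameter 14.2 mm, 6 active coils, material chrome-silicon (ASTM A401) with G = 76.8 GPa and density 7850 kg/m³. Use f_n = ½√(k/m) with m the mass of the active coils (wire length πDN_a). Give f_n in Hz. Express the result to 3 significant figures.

960 Hz

k = Gd⁴/(8D³N_a) = (76.8×10³)(3.3⁴)/(8·14.2³·6) = 66.269 N/mm = 66269 N/m
Wire length L = πDN_a = π·14.2·6 = 267.66 mm
m = ρ·(πd²/4)·L = 7850 × 8.553×10⁻⁶ m² × 0.26766 m = 0.017971 kg
f_n = ½√(k/m) = 0.5·√(66269/0.017971) = 0.5·√(3.6875e+06) = 960.15 Hz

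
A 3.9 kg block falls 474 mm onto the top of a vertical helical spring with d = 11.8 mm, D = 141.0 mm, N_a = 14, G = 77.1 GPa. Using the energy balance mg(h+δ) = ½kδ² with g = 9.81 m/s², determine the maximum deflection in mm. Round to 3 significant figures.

95.7 mm

k = Gd⁴/(8D³N_a) = (77.1×10³)(11.8⁴)/(8·141.0³·14) = 4.7611 N/mm
W = mg = 3.9 × 9.81 = 38.259 N
½kδ² − Wδ − Wh = 0 → δ = (W + √(W² + 2kWh))/k
δ = (38.259 + √(1463.8 + 172683))/4.7611 = (38.259 + 417.31)/4.7611 = 95.685 mm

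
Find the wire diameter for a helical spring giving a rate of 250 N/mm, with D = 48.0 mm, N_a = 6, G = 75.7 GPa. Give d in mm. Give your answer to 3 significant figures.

d = (8D³N_a·k / G)^(1/4) = (8·48.0³·6·250 / (75.7×10³))^0.25
  = (17531)^0.25 = 11.5067 mm

11.5 mm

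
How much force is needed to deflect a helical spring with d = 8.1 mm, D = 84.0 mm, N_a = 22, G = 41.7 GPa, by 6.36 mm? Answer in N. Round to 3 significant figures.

10.9 N

k = Gd⁴/(8D³N_a) = (41.7×10³)(8.1⁴)/(8·84.0³·22) = 1.7208 N/mm
F = k·δ = 1.7208 × 6.36 = 10.944 N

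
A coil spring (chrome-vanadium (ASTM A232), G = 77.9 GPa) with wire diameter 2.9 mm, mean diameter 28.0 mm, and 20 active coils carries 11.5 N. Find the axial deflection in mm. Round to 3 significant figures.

k = Gd⁴/(8D³N_a) = (77.9×10³)(2.9⁴)/(8·28.0³·20) = 1.5687 N/mm
δ = F/k = 11.5 / 1.5687 = 7.331 mm

7.33 mm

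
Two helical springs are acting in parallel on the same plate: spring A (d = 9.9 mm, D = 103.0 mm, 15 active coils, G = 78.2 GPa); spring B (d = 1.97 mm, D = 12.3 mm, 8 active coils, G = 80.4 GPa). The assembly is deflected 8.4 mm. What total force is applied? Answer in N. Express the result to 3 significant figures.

134 N

k_A = Gd⁴/(8D³N_a) = (78.2×10³)(9.9⁴)/(8·103.0³·15) = 5.7287 N/mm
k_B = Gd⁴/(8D³N_a) = (80.4×10³)(1.97⁴)/(8·12.3³·8) = 10.168 N/mm
Parallel: k_eq = 5.7287 + 10.168 = 15.896 N/mm
F = k_eq·δ = 15.896·8.4 = 133.53 N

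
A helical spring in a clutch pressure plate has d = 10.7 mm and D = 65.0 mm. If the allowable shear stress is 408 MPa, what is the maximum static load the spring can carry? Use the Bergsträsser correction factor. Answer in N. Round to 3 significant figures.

2450 N

C = D/d = 65.0/10.7 = 6.0748
K_B = (4C+2)/(4C−3) = 26.299/21.299 = 1.2348
τ_max = K·8FD/(πd³) → F_max = τ_allow·πd³/(8DK)
F_max = 408·π·10.7³/(8·65.0·1.2348) = 1.5702e+06/642.07 = 2445.6 N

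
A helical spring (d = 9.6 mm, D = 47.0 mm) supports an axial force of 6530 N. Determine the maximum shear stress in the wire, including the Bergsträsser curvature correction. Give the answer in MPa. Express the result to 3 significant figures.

Spring index C = D/d = 47.0/9.6 = 4.8958
K_B = (4C+2)/(4C−3) = 21.583/16.583 = 1.3015
τ₀ = 8FD/(πd³) = 8·6530·47.0/(π·9.6³) = 2.45528e+06/2779.5 = 883.36 MPa
τ_max = K·τ₀ = 1.3015 × 883.36 = 1149.7 MPa

1150 MPa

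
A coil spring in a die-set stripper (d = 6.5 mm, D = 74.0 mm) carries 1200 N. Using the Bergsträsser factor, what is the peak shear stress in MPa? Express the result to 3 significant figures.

Spring index C = D/d = 74.0/6.5 = 11.3846
K_B = (4C+2)/(4C−3) = 47.538/42.538 = 1.1175
τ₀ = 8FD/(πd³) = 8·1200·74.0/(π·6.5³) = 710400/862.76 = 823.4 MPa
τ_max = K·τ₀ = 1.1175 × 823.4 = 920.19 MPa

920 MPa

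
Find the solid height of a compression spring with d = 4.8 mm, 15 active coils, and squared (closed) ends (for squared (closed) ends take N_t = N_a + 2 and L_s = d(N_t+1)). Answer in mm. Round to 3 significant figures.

squared (closed) ends: N_t = N_a + 2 = 15 + 2 = 17
L_s = d·(N_t+1) = 4.8 × 18 = 86.4 mm

86.4 mm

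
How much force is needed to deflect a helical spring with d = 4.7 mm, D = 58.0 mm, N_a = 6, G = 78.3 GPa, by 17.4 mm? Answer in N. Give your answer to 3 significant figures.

k = Gd⁴/(8D³N_a) = (78.3×10³)(4.7⁴)/(8·58.0³·6) = 4.0797 N/mm
F = k·δ = 4.0797 × 17.4 = 70.987 N

71.0 N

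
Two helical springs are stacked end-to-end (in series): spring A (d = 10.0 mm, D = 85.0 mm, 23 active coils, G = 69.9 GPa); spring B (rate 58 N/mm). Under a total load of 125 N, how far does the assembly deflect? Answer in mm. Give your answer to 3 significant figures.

22.4 mm

k_A = Gd⁴/(8D³N_a) = (69.9×10³)(10.0⁴)/(8·85.0³·23) = 6.1859 N/mm
Series: 1/k_eq = 1/6.1859 + 1/58 = 0.1789; k_eq = 5.5897 N/mm
δ = F/k_eq = 125/5.5897 = 22.362 mm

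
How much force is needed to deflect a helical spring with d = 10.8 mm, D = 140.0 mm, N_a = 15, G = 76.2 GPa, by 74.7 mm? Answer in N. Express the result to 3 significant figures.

k = Gd⁴/(8D³N_a) = (76.2×10³)(10.8⁴)/(8·140.0³·15) = 3.1484 N/mm
F = k·δ = 3.1484 × 74.7 = 235.18 N

235 N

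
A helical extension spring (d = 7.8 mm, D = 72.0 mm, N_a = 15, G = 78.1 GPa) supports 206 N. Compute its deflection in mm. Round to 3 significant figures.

31.9 mm

k = Gd⁴/(8D³N_a) = (78.1×10³)(7.8⁴)/(8·72.0³·15) = 6.4543 N/mm
δ = F/k = 206 / 6.4543 = 31.917 mm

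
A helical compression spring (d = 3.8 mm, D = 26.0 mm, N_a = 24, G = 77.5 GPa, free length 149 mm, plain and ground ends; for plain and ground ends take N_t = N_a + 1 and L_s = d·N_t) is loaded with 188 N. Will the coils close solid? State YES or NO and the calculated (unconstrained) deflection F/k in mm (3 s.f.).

k = Gd⁴/(8D³N_a) = (77.5×10³)(3.8⁴)/(8·26.0³·24) = 4.7887 N/mm
N_t = 25; L_s = 3.8·25 = 95 mm; δ_solid = L₀ − L_s = 149 − 95 = 54 mm
δ = F/k = 188/4.7887 = 39.259 mm
δ < δ_solid → spring does not go solid

NO, δ = 39.3 mm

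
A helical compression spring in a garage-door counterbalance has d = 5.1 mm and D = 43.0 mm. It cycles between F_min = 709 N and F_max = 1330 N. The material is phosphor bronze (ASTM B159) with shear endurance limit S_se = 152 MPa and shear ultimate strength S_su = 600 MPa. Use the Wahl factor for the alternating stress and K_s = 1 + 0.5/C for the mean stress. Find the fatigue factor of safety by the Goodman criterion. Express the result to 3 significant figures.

C = D/d = 43.0/5.1 = 8.4314; K_W = (4C−1)/(4C−4)+0.615/C = 1.1739; K_s = 1+0.5/C = 1.0593
F_a = (F_max−F_min)/2 = 310.5 N; F_m = (F_max+F_min)/2 = 1019.5 N
τ_a = K_W·8F_aD/(πd³) = 1.1739 × 256.31 = 300.87 MPa
τ_m = K_s·8F_mD/(πd³) = 1.0593 × 841.56 = 891.47 MPa
Goodman: 1/n_f = τ_a/S_se + τ_m/S_su = 300.87/152 + 891.47/600 = 1.97940 + 1.48578 = 3.4652
n_f = 1/3.4652 = 0.2886

0.289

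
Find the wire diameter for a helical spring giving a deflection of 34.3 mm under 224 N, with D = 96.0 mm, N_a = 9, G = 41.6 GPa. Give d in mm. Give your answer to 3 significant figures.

Required rate k = F/δ = 224/34.3 = 6.5306 N/mm
d = (8D³N_a·k / G)^(1/4) = (8·96.0³·9·6.5306 / (41.6×10³))^0.25
  = (10000)^0.25 = 10.0000 mm

10.0 mm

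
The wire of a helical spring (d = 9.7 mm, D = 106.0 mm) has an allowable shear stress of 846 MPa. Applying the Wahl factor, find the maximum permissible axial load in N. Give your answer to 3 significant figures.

2530 N

C = D/d = 106.0/9.7 = 10.9278
K_W = (4C−1)/(4C−4) + 0.615/C = 42.711/39.711 + 0.0563 = 1.1318
τ_max = K·8FD/(πd³) → F_max = τ_allow·πd³/(8DK)
F_max = 846·π·9.7³/(8·106.0·1.1318) = 2.4257e+06/959.79 = 2527.3 N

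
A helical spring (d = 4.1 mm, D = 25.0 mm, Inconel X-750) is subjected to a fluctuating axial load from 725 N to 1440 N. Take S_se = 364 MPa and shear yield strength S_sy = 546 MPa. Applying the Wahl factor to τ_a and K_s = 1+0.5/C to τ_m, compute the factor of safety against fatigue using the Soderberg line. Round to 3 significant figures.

C = D/d = 25.0/4.1 = 6.0976; K_W = (4C−1)/(4C−4)+0.615/C = 1.2480; K_s = 1+0.5/C = 1.0820
F_a = (F_max−F_min)/2 = 357.5 N; F_m = (F_max+F_min)/2 = 1082.5 N
τ_a = K_W·8F_aD/(πd³) = 1.2480 × 330.22 = 412.11 MPa
τ_m = K_s·8F_mD/(πd³) = 1.0820 × 999.9 = 1081.9 MPa
Soderberg: 1/n_f = τ_a/S_se + τ_m/S_sy = 412.11/364 + 1081.9/546 = 1.13218 + 1.98149 = 3.1137
n_f = 1/3.1137 = 0.3212

0.321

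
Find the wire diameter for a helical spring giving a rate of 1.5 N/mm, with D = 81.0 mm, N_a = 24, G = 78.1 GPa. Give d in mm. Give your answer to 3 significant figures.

6.65 mm

d = (8D³N_a·k / G)^(1/4) = (8·81.0³·24·1.5 / (78.1×10³))^0.25
  = (1959.7)^0.25 = 6.6535 mm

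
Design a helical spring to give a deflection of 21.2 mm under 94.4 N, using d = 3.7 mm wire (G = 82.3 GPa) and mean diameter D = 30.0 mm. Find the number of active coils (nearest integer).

16

Required rate k = F/δ = 94.4/21.2 = 4.4528 N/mm
N_a = Gd⁴/(8D³k) = (82.3×10³ × 3.7⁴)/(8 × 30.0³ × 4.4528)
    = 1.54243e+07 / 961811 = 16.04 → 16 coils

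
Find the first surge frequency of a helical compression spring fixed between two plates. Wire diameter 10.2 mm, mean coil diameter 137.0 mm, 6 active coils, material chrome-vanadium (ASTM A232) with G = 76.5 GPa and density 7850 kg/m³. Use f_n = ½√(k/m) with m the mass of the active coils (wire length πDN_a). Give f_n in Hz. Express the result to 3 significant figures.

k = Gd⁴/(8D³N_a) = (76.5×10³)(10.2⁴)/(8·137.0³·6) = 6.709 N/mm = 6709 N/m
Wire length L = πDN_a = π·137.0·6 = 2582.4 mm
m = ρ·(πd²/4)·L = 7850 × 81.713×10⁻⁶ m² × 2.5824 m = 1.6565 kg
f_n = ½√(k/m) = 0.5·√(6709/1.6565) = 0.5·√(4050.2) = 31.821 Hz

31.8 Hz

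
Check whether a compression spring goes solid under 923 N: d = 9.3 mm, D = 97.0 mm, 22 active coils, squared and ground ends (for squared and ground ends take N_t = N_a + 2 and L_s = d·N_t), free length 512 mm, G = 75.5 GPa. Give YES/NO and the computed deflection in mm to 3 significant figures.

NO, δ = 263 mm

k = Gd⁴/(8D³N_a) = (75.5×10³)(9.3⁴)/(8·97.0³·22) = 3.516 N/mm
N_t = 24; L_s = 9.3·24 = 223.2 mm; δ_solid = L₀ − L_s = 512 − 223.2 = 288.8 mm
δ = F/k = 923/3.516 = 262.51 mm
δ < δ_solid → spring does not go solid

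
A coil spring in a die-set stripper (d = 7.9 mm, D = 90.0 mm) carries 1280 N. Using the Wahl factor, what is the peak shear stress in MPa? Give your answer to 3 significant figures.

Spring index C = D/d = 90.0/7.9 = 11.3924
K_W = (4C−1)/(4C−4) + 0.615/C = 44.570/41.570 + 0.0540 = 1.1262
τ₀ = 8FD/(πd³) = 8·1280·90.0/(π·7.9³) = 921600/1548.9 = 594.99 MPa
τ_max = K·τ₀ = 1.1262 × 594.99 = 670.05 MPa

670 MPa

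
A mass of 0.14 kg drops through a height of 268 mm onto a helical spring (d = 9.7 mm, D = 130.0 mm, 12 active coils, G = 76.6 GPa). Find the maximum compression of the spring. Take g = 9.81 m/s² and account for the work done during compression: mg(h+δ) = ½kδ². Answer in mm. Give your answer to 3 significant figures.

k = Gd⁴/(8D³N_a) = (76.6×10³)(9.7⁴)/(8·130.0³·12) = 3.2152 N/mm
W = mg = 0.14 × 9.81 = 1.3734 N
½kδ² − Wδ − Wh = 0 → δ = (W + √(W² + 2kWh))/k
δ = (1.3734 + √(1.8862 + 2366.88))/3.2152 = (1.3734 + 48.67)/3.2152 = 15.564 mm

15.6 mm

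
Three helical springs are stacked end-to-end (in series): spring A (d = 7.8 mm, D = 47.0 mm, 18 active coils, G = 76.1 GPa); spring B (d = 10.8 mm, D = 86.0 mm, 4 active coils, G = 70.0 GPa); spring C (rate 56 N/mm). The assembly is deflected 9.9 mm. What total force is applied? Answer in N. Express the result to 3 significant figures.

107 N

k_A = Gd⁴/(8D³N_a) = (76.1×10³)(7.8⁴)/(8·47.0³·18) = 18.841 N/mm
k_B = Gd⁴/(8D³N_a) = (70.0×10³)(10.8⁴)/(8·86.0³·4) = 46.789 N/mm
Series: 1/k_eq = 1/18.841 + 1/46.789 + 1/56 = 0.092305; k_eq = 10.834 N/mm
F = k_eq·δ = 10.834·9.9 = 107.25 N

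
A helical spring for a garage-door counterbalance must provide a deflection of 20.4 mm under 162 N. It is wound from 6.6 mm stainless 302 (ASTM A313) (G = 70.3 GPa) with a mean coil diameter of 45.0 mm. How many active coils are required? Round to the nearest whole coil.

Required rate k = F/δ = 162/20.4 = 7.9412 N/mm
N_a = Gd⁴/(8D³k) = (70.3×10³ × 6.6⁴)/(8 × 45.0³ × 7.9412)
    = 1.33392e+08 / 5.78912e+06 = 23.04 → 23 coils

23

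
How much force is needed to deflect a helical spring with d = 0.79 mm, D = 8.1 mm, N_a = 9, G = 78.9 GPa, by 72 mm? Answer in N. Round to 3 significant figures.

k = Gd⁴/(8D³N_a) = (78.9×10³)(0.79⁴)/(8·8.1³·9) = 0.80315 N/mm
F = k·δ = 0.80315 × 72 = 57.827 N

57.8 N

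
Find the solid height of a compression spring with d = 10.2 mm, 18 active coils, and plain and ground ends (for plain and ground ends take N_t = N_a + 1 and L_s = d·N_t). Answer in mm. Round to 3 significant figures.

plain and ground ends: N_t = N_a + 1 = 18 + 1 = 19
L_s = d·N_t = 10.2 × 19 = 193.8 mm

194 mm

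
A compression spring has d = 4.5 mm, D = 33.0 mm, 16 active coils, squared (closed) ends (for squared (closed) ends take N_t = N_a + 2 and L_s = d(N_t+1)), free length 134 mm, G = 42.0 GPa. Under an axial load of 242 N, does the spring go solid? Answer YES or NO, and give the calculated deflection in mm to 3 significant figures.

YES, δ = 64.6 mm

k = Gd⁴/(8D³N_a) = (42.0×10³)(4.5⁴)/(8·33.0³·16) = 3.7441 N/mm
N_t = 18; L_s = 4.5·19 = 85.5 mm; δ_solid = L₀ − L_s = 134 − 85.5 = 48.5 mm
δ = F/k = 242/3.7441 = 64.635 mm
δ ≥ δ_solid → spring goes solid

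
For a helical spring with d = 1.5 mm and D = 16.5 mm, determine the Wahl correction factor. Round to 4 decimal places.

C = D/d = 16.5/1.5 = 11.0000
K_W = (4C−1)/(4C−4) + 0.615/C = 43.000/40.000 + 0.0559 = 1.1309

1.1309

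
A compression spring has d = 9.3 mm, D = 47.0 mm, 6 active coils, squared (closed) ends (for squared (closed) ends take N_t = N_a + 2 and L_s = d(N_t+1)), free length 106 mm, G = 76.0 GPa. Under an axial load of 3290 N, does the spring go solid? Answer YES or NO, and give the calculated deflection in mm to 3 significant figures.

k = Gd⁴/(8D³N_a) = (76.0×10³)(9.3⁴)/(8·47.0³·6) = 114.08 N/mm
N_t = 8; L_s = 9.3·9 = 83.7 mm; δ_solid = L₀ − L_s = 106 − 83.7 = 22.3 mm
δ = F/k = 3290/114.08 = 28.839 mm
δ ≥ δ_solid → spring goes solid

YES, δ = 28.8 mm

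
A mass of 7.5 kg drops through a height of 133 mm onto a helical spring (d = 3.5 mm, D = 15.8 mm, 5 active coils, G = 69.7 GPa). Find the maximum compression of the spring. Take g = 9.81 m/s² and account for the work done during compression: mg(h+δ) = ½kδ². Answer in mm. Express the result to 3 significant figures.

18.3 mm

k = Gd⁴/(8D³N_a) = (69.7×10³)(3.5⁴)/(8·15.8³·5) = 66.294 N/mm
W = mg = 7.5 × 9.81 = 73.575 N
½kδ² − Wδ − Wh = 0 → δ = (W + √(W² + 2kWh))/k
δ = (73.575 + √(5413.3 + 1.29744e+06))/66.294 = (73.575 + 1141.4)/66.294 = 18.327 mm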